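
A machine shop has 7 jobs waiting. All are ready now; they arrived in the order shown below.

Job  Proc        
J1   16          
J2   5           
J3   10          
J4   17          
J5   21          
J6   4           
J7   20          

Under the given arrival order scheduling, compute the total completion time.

351

FIFO (arrival order): J1 J2 J3 J4 J5 J6 J7.
J1: 0→16
J2: 16→21
J3: 21→31
J4: 31→48
J5: 48→69
J6: 69→73
J7: 73→93
Sum = 16+21+31+48+69+73+93 = 351.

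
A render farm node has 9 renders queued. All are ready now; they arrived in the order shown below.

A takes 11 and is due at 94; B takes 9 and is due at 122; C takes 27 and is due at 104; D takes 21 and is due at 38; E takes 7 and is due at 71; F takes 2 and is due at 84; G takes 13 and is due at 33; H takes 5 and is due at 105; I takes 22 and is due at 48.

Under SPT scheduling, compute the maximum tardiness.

SPT (increasing processing time): F H E B A G D I C.
F: 0→2, due 84, tardiness 0
H: 2→7, due 105, tardiness 0
E: 7→14, due 71, tardiness 0
B: 14→23, due 122, tardiness 0
A: 23→34, due 94, tardiness 0
G: 34→47, due 33, tardiness 14
D: 47→68, due 38, tardiness 30
I: 68→90, due 48, tardiness 42
C: 90→117, due 104, tardiness 13
Maximum = 42.

42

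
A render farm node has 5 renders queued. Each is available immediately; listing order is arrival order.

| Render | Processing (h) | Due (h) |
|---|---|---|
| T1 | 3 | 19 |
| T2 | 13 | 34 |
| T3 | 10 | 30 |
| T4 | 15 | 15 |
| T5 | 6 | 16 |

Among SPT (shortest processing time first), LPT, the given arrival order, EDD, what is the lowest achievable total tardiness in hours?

SPT (increasing processing time): T1 T5 T3 T2 T4.
T1: 0→3, due 19, tardiness 0
T5: 3→9, due 16, tardiness 0
T3: 9→19, due 30, tardiness 0
T2: 19→32, due 34, tardiness 0
T4: 32→47, due 15, tardiness 32
Sum = 0+0+0+0+32 = 32.
LPT (decreasing processing time): T4 T2 T3 T5 T1.
T4: 0→15, due 15, tardiness 0
T2: 15→28, due 34, tardiness 0
T3: 28→38, due 30, tardiness 8
T5: 38→44, due 16, tardiness 28
T1: 44→47, due 19, tardiness 28
Sum = 0+0+8+28+28 = 64.
FIFO (arrival order): T1 T2 T3 T4 T5.
T1: 0→3, due 19, tardiness 0
T2: 3→16, due 34, tardiness 0
T3: 16→26, due 30, tardiness 0
T4: 26→41, due 15, tardiness 26
T5: 41→47, due 16, tardiness 31
Sum = 0+0+0+26+31 = 57.
EDD (increasing due date): T4 T5 T1 T3 T2.
T4: 0→15, due 15, tardiness 0
T5: 15→21, due 16, tardiness 5
T1: 21→24, due 19, tardiness 5
T3: 24→34, due 30, tardiness 4
T2: 34→47, due 34, tardiness 13
Sum = 0+5+5+4+13 = 27.
SPT 32, LPT 64, FIFO 57, EDD 27 → minimum 27.

27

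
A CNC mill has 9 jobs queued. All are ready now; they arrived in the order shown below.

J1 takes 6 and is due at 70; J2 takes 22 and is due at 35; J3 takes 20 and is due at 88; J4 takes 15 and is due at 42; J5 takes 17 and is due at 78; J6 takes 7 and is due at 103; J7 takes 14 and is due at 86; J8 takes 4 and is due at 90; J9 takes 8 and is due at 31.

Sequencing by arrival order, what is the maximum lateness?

FIFO (arrival order): J1 J2 J3 J4 J5 J6 J7 J8 J9.
J1: 0→6, due 70, lateness -64
J2: 6→28, due 35, lateness -7
J3: 28→48, due 88, lateness -40
J4: 48→63, due 42, lateness 21
J5: 63→80, due 78, lateness 2
J6: 80→87, due 103, lateness -16
J7: 87→101, due 86, lateness 15
J8: 101→105, due 90, lateness 15
J9: 105→113, due 31, lateness 82
Maximum = 82.

82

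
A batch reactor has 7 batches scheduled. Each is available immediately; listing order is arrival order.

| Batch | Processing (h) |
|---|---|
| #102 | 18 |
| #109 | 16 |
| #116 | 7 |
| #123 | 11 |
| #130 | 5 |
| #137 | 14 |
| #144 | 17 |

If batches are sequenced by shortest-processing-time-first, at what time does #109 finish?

SPT (increasing processing time): #130 #116 #123 #137 #109 #144 #102.
#130: 0→5
#116: 5→12
#123: 12→23
#137: 23→37
#109: 37→53

53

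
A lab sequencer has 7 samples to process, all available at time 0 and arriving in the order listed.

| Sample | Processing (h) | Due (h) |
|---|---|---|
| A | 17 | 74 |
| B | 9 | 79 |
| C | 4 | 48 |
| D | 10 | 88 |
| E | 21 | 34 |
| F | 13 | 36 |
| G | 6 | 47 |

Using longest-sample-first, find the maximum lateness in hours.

32

LPT (decreasing processing time): E A F D B G C.
E: 0→21, due 34, lateness -13
A: 21→38, due 74, lateness -36
F: 38→51, due 36, lateness 15
D: 51→61, due 88, lateness -27
B: 61→70, due 79, lateness -9
G: 70→76, due 47, lateness 29
C: 76→80, due 48, lateness 32
Maximum = 32.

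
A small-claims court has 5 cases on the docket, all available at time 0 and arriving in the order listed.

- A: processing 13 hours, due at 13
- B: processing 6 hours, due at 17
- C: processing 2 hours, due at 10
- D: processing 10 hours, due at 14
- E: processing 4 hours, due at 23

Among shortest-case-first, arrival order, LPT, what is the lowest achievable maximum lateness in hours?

17

SPT (increasing processing time): C E B D A.
C: 0→2, due 10, lateness -8
E: 2→6, due 23, lateness -17
B: 6→12, due 17, lateness -5
D: 12→22, due 14, lateness 8
A: 22→35, due 13, lateness 22
Maximum = 22.
FIFO (arrival order): A B C D E.
A: 0→13, due 13, lateness 0
B: 13→19, due 17, lateness 2
C: 19→21, due 10, lateness 11
D: 21→31, due 14, lateness 17
E: 31→35, due 23, lateness 12
Maximum = 17.
LPT (decreasing processing time): A D B E C.
A: 0→13, due 13, lateness 0
D: 13→23, due 14, lateness 9
B: 23→29, due 17, lateness 12
E: 29→33, due 23, lateness 10
C: 33→35, due 10, lateness 25
Maximum = 25.
SPT 22, FIFO 17, LPT 25 → minimum 17.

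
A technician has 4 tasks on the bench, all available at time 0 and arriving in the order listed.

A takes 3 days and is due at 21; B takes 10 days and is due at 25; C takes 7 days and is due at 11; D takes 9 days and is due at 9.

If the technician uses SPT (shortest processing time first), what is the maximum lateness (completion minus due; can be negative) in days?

SPT (increasing processing time): A C D B.
A: 0→3, due 21, lateness -18
C: 3→10, due 11, lateness -1
D: 10→19, due 9, lateness 10
B: 19→29, due 25, lateness 4
Maximum = 10.

10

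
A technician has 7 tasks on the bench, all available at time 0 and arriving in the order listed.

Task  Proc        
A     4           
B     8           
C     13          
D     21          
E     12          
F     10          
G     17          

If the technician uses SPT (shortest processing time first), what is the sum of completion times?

268

SPT (increasing processing time): A B F E C G D.
A: 0→4
B: 4→12
F: 12→22
E: 22→34
C: 34→47
G: 47→64
D: 64→85
Sum = 4+12+22+34+47+64+85 = 268.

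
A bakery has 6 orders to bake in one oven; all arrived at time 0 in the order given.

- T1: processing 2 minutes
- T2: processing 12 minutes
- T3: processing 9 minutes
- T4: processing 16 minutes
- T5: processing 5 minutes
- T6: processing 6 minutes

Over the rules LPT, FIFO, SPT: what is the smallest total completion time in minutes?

128

LPT (decreasing processing time): T4 T2 T3 T6 T5 T1.
T4: 0→16
T2: 16→28
T3: 28→37
T6: 37→43
T5: 43→48
T1: 48→50
Sum = 16+28+37+43+48+50 = 222.
FIFO (arrival order): T1 T2 T3 T4 T5 T6.
T1: 0→2
T2: 2→14
T3: 14→23
T4: 23→39
T5: 39→44
T6: 44→50
Sum = 2+14+23+39+44+50 = 172.
SPT (increasing processing time): T1 T5 T6 T3 T2 T4.
T1: 0→2
T5: 2→7
T6: 7→13
T3: 13→22
T2: 22→34
T4: 34→50
Sum = 2+7+13+22+34+50 = 128.
LPT 222, FIFO 172, SPT 128 → minimum 128.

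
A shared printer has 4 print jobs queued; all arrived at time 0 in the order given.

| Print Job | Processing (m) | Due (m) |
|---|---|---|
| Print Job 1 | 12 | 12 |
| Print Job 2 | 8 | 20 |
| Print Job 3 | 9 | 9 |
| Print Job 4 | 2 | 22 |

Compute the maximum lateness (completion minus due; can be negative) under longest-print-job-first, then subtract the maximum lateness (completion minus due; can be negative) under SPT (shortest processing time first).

-7

LPT (decreasing processing time): Print Job 1 Print Job 3 Print Job 2 Print Job 4.
Print Job 1: 0→12, due 12, lateness 0
Print Job 3: 12→21, due 9, lateness 12
Print Job 2: 21→29, due 20, lateness 9
Print Job 4: 29→31, due 22, lateness 9
Maximum = 12.
SPT (increasing processing time): Print Job 4 Print Job 2 Print Job 3 Print Job 1.
Print Job 4: 0→2, due 22, lateness -20
Print Job 2: 2→10, due 20, lateness -10
Print Job 3: 10→19, due 9, lateness 10
Print Job 1: 19→31, due 12, lateness 19
Maximum = 19.
Difference = 12 − 19 = -7.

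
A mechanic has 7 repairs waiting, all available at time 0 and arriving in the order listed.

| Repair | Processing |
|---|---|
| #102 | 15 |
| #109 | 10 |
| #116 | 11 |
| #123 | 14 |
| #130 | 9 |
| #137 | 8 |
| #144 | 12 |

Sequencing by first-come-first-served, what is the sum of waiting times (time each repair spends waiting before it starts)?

FIFO (arrival order): #102 #109 #116 #123 #130 #137 #144.
#102: waits 0, runs 0→15
#109: waits 15, runs 15→25
#116: waits 25, runs 25→36
#123: waits 36, runs 36→50
#130: waits 50, runs 50→59
#137: waits 59, runs 59→67
#144: waits 67, runs 67→79
Sum = 0+15+25+36+50+59+67 = 252.

252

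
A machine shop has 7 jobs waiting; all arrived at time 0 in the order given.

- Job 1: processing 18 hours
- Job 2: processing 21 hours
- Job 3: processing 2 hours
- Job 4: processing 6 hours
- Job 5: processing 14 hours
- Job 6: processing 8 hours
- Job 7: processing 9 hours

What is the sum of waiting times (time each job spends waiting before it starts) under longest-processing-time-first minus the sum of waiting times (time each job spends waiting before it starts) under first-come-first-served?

46

LPT (decreasing processing time): Job 2 Job 1 Job 5 Job 7 Job 6 Job 4 Job 3.
Job 2: waits 0, runs 0→21
Job 1: waits 21, runs 21→39
Job 5: waits 39, runs 39→53
Job 7: waits 53, runs 53→62
Job 6: waits 62, runs 62→70
Job 4: waits 70, runs 70→76
Job 3: waits 76, runs 76→78
Sum = 0+21+39+53+62+70+76 = 321.
FIFO (arrival order): Job 1 Job 2 Job 3 Job 4 Job 5 Job 6 Job 7.
Job 1: waits 0, runs 0→18
Job 2: waits 18, runs 18→39
Job 3: waits 39, runs 39→41
Job 4: waits 41, runs 41→47
Job 5: waits 47, runs 47→61
Job 6: waits 61, runs 61→69
Job 7: waits 69, runs 69→78
Sum = 0+18+39+41+47+61+69 = 275.
Difference = 321 − 275 = 46.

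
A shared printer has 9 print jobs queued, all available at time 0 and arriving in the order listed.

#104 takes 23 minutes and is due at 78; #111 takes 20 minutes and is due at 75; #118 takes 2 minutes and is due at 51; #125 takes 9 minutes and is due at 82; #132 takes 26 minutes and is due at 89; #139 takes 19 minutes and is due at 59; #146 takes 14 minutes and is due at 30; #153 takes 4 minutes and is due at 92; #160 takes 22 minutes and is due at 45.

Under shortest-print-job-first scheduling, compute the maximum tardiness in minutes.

SPT (increasing processing time): #118 #153 #125 #146 #139 #111 #160 #104 #132.
#118: 0→2, due 51, tardiness 0
#153: 2→6, due 92, tardiness 0
#125: 6→15, due 82, tardiness 0
#146: 15→29, due 30, tardiness 0
#139: 29→48, due 59, tardiness 0
#111: 48→68, due 75, tardiness 0
#160: 68→90, due 45, tardiness 45
#104: 90→113, due 78, tardiness 35
#132: 113→139, due 89, tardiness 50
Maximum = 50.

50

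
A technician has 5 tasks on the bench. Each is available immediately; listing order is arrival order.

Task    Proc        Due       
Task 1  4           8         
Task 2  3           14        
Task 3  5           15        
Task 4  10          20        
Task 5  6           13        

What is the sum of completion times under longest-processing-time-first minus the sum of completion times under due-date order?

27

LPT (decreasing processing time): Task 4 Task 5 Task 3 Task 1 Task 2.
Task 4: 0→10
Task 5: 10→16
Task 3: 16→21
Task 1: 21→25
Task 2: 25→28
Sum = 10+16+21+25+28 = 100.
EDD (increasing due date): Task 1 Task 5 Task 2 Task 3 Task 4.
Task 1: 0→4
Task 5: 4→10
Task 2: 10→13
Task 3: 13→18
Task 4: 18→28
Sum = 4+10+13+18+28 = 73.
Difference = 100 − 73 = 27.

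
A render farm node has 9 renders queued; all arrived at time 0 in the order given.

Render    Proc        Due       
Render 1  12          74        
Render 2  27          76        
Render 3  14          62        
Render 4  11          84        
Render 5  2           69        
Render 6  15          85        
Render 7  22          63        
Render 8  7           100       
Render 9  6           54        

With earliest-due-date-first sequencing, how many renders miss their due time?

EDD (increasing due date): Render 9 Render 3 Render 7 Render 5 Render 1 Render 2 Render 4 Render 6 Render 8.
Render 9: 0→6, due 54, tardiness 0
Render 3: 6→20, due 62, tardiness 0
Render 7: 20→42, due 63, tardiness 0
Render 5: 42→44, due 69, tardiness 0
Render 1: 44→56, due 74, tardiness 0
Render 2: 56→83, due 76, tardiness 7
Render 4: 83→94, due 84, tardiness 10
Render 6: 94→109, due 85, tardiness 24
Render 8: 109→116, due 100, tardiness 16
Late renders: 4.

4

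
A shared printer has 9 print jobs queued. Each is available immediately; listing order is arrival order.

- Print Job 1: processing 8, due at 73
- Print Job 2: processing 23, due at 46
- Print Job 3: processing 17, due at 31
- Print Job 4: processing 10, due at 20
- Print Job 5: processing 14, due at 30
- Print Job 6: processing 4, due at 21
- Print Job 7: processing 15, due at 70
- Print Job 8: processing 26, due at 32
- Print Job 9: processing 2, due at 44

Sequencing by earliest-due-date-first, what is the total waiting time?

EDD (increasing due date): Print Job 4 Print Job 6 Print Job 5 Print Job 3 Print Job 8 Print Job 9 Print Job 2 Print Job 7 Print Job 1.
Print Job 4: waits 0, runs 0→10
Print Job 6: waits 10, runs 10→14
Print Job 5: waits 14, runs 14→28
Print Job 3: waits 28, runs 28→45
Print Job 8: waits 45, runs 45→71
Print Job 9: waits 71, runs 71→73
Print Job 2: waits 73, runs 73→96
Print Job 7: waits 96, runs 96→111
Print Job 1: waits 111, runs 111→119
Sum = 0+10+14+28+45+71+73+96+111 = 448.

448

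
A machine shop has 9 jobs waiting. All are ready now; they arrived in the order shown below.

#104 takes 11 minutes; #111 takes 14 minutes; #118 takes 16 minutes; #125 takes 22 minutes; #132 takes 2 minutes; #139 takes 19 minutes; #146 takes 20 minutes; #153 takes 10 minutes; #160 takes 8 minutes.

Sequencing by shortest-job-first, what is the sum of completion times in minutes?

471

SPT (increasing processing time): #132 #160 #153 #104 #111 #118 #139 #146 #125.
#132: 0→2
#160: 2→10
#153: 10→20
#104: 20→31
#111: 31→45
#118: 45→61
#139: 61→80
#146: 80→100
#125: 100→122
Sum = 2+10+20+31+45+61+80+100+122 = 471.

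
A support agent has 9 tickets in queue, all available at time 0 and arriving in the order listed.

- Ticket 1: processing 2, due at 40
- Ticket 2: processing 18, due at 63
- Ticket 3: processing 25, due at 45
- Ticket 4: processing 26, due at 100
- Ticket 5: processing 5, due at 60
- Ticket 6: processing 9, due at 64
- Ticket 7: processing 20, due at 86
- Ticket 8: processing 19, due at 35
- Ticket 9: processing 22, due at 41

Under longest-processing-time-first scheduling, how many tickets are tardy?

8

LPT (decreasing processing time): Ticket 4 Ticket 3 Ticket 9 Ticket 7 Ticket 8 Ticket 2 Ticket 6 Ticket 5 Ticket 1.
Ticket 4: 0→26, due 100, tardiness 0
Ticket 3: 26→51, due 45, tardiness 6
Ticket 9: 51→73, due 41, tardiness 32
Ticket 7: 73→93, due 86, tardiness 7
Ticket 8: 93→112, due 35, tardiness 77
Ticket 2: 112→130, due 63, tardiness 67
Ticket 6: 130→139, due 64, tardiness 75
Ticket 5: 139→144, due 60, tardiness 84
Ticket 1: 144→146, due 40, tardiness 106
Late tickets: 8.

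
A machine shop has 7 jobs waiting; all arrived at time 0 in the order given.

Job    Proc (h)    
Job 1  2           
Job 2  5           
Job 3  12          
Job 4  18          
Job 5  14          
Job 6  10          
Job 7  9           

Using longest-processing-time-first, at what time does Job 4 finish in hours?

LPT (decreasing processing time): Job 4 Job 5 Job 3 Job 6 Job 7 Job 2 Job 1.
Job 4: 0→18

18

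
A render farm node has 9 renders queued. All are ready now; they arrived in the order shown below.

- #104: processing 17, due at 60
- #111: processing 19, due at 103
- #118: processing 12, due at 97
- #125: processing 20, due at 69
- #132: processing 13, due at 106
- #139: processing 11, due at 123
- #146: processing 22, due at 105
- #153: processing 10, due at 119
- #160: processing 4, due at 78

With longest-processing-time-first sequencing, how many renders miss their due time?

LPT (decreasing processing time): #146 #125 #111 #104 #132 #118 #139 #153 #160.
#146: 0→22, due 105, tardiness 0
#125: 22→42, due 69, tardiness 0
#111: 42→61, due 103, tardiness 0
#104: 61→78, due 60, tardiness 18
#132: 78→91, due 106, tardiness 0
#118: 91→103, due 97, tardiness 6
#139: 103→114, due 123, tardiness 0
#153: 114→124, due 119, tardiness 5
#160: 124→128, due 78, tardiness 50
Late renders: 4.

4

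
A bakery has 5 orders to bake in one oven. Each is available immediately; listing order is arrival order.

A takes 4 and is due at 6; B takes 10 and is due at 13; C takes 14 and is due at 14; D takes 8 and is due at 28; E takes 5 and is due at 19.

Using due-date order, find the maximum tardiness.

14

EDD (increasing due date): A B C E D.
A: 0→4, due 6, tardiness 0
B: 4→14, due 13, tardiness 1
C: 14→28, due 14, tardiness 14
E: 28→33, due 19, tardiness 14
D: 33→41, due 28, tardiness 13
Maximum = 14.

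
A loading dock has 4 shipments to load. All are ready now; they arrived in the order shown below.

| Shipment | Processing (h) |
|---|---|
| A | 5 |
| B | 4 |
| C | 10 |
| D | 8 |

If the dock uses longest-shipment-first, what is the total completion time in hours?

78

LPT (decreasing processing time): C D A B.
C: 0→10
D: 10→18
A: 18→23
B: 23→27
Sum = 10+18+23+27 = 78.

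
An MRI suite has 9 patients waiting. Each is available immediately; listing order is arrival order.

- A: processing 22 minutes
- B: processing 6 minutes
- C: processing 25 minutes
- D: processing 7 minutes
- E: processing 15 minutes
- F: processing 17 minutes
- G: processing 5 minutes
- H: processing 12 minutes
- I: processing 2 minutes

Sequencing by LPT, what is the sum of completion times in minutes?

728

LPT (decreasing processing time): C A F E H D B G I.
C: 0→25
A: 25→47
F: 47→64
E: 64→79
H: 79→91
D: 91→98
B: 98→104
G: 104→109
I: 109→111
Sum = 25+47+64+79+91+98+104+109+111 = 728.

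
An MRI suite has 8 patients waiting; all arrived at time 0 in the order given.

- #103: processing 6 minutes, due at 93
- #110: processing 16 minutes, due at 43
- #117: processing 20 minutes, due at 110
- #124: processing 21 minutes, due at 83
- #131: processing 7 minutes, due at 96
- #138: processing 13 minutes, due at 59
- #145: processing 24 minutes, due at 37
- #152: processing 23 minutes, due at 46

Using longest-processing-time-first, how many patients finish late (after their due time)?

5

LPT (decreasing processing time): #145 #152 #124 #117 #110 #138 #131 #103.
#145: 0→24, due 37, tardiness 0
#152: 24→47, due 46, tardiness 1
#124: 47→68, due 83, tardiness 0
#117: 68→88, due 110, tardiness 0
#110: 88→104, due 43, tardiness 61
#138: 104→117, due 59, tardiness 58
#131: 117→124, due 96, tardiness 28
#103: 124→130, due 93, tardiness 37
Late patients: 5.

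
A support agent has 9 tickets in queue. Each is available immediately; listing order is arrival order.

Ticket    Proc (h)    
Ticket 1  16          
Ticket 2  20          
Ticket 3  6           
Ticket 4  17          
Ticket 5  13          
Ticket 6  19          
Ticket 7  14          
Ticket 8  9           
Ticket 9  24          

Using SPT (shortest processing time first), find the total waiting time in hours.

SPT (increasing processing time): Ticket 3 Ticket 8 Ticket 5 Ticket 7 Ticket 1 Ticket 4 Ticket 6 Ticket 2 Ticket 9.
Ticket 3: waits 0, runs 0→6
Ticket 8: waits 6, runs 6→15
Ticket 5: waits 15, runs 15→28
Ticket 7: waits 28, runs 28→42
Ticket 1: waits 42, runs 42→58
Ticket 4: waits 58, runs 58→75
Ticket 6: waits 75, runs 75→94
Ticket 2: waits 94, runs 94→114
Ticket 9: waits 114, runs 114→138
Sum = 0+6+15+28+42+58+75+94+114 = 432.

432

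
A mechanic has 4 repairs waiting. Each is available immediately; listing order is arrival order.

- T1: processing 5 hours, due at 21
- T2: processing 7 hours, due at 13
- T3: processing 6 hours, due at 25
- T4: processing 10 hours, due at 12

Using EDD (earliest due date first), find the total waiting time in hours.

EDD (increasing due date): T4 T2 T1 T3.
T4: waits 0, runs 0→10
T2: waits 10, runs 10→17
T1: waits 17, runs 17→22
T3: waits 22, runs 22→28
Sum = 0+10+17+22 = 49.

49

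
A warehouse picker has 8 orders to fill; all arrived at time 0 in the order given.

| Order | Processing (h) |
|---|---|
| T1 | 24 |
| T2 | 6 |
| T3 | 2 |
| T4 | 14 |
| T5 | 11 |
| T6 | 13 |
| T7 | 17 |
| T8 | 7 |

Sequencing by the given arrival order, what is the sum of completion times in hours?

FIFO (arrival order): T1 T2 T3 T4 T5 T6 T7 T8.
T1: 0→24
T2: 24→30
T3: 30→32
T4: 32→46
T5: 46→57
T6: 57→70
T7: 70→87
T8: 87→94
Sum = 24+30+32+46+57+70+87+94 = 440.

440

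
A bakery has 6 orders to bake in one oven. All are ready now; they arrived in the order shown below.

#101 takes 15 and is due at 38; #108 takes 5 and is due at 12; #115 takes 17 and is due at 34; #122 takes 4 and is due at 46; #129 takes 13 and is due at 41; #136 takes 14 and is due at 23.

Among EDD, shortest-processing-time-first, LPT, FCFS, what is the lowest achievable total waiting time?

122

EDD (increasing due date): #108 #136 #115 #101 #129 #122.
#108: waits 0, runs 0→5
#136: waits 5, runs 5→19
#115: waits 19, runs 19→36
#101: waits 36, runs 36→51
#129: waits 51, runs 51→64
#122: waits 64, runs 64→68
Sum = 0+5+19+36+51+64 = 175.
SPT (increasing processing time): #122 #108 #129 #136 #101 #115.
#122: waits 0, runs 0→4
#108: waits 4, runs 4→9
#129: waits 9, runs 9→22
#136: waits 22, runs 22→36
#101: waits 36, runs 36→51
#115: waits 51, runs 51→68
Sum = 0+4+9+22+36+51 = 122.
LPT (decreasing processing time): #115 #101 #136 #129 #108 #122.
#115: waits 0, runs 0→17
#101: waits 17, runs 17→32
#136: waits 32, runs 32→46
#129: waits 46, runs 46→59
#108: waits 59, runs 59→64
#122: waits 64, runs 64→68
Sum = 0+17+32+46+59+64 = 218.
FIFO (arrival order): #101 #108 #115 #122 #129 #136.
#101: waits 0, runs 0→15
#108: waits 15, runs 15→20
#115: waits 20, runs 20→37
#122: waits 37, runs 37→41
#129: waits 41, runs 41→54
#136: waits 54, runs 54→68
Sum = 0+15+20+37+41+54 = 167.
EDD 175, SPT 122, LPT 218, FIFO 167 → minimum 122.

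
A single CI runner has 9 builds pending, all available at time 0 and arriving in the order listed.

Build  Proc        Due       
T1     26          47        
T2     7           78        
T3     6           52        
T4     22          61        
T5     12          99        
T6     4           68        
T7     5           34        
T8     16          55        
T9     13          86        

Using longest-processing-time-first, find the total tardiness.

LPT (decreasing processing time): T1 T4 T8 T9 T5 T2 T3 T7 T6.
T1: 0→26, due 47, tardiness 0
T4: 26→48, due 61, tardiness 0
T8: 48→64, due 55, tardiness 9
T9: 64→77, due 86, tardiness 0
T5: 77→89, due 99, tardiness 0
T2: 89→96, due 78, tardiness 18
T3: 96→102, due 52, tardiness 50
T7: 102→107, due 34, tardiness 73
T6: 107→111, due 68, tardiness 43
Sum = 0+0+9+0+0+18+50+73+43 = 193.

193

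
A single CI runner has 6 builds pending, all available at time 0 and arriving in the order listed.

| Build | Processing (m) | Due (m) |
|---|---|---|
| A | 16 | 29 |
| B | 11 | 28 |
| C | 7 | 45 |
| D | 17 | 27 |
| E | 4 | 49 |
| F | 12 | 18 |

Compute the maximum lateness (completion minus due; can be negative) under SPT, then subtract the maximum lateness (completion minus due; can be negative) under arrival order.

SPT (increasing processing time): E C B F A D.
E: 0→4, due 49, lateness -45
C: 4→11, due 45, lateness -34
B: 11→22, due 28, lateness -6
F: 22→34, due 18, lateness 16
A: 34→50, due 29, lateness 21
D: 50→67, due 27, lateness 40
Maximum = 40.
FIFO (arrival order): A B C D E F.
A: 0→16, due 29, lateness -13
B: 16→27, due 28, lateness -1
C: 27→34, due 45, lateness -11
D: 34→51, due 27, lateness 24
E: 51→55, due 49, lateness 6
F: 55→67, due 18, lateness 49
Maximum = 49.
Difference = 40 − 49 = -9.

-9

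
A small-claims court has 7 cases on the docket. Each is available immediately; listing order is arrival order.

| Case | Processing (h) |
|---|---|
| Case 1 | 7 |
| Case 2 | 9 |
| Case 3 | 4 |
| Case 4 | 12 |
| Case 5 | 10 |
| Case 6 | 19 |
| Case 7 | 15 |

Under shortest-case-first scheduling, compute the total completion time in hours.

SPT (increasing processing time): Case 3 Case 1 Case 2 Case 5 Case 4 Case 7 Case 6.
Case 3: 0→4
Case 1: 4→11
Case 2: 11→20
Case 5: 20→30
Case 4: 30→42
Case 7: 42→57
Case 6: 57→76
Sum = 4+11+20+30+42+57+76 = 240.

240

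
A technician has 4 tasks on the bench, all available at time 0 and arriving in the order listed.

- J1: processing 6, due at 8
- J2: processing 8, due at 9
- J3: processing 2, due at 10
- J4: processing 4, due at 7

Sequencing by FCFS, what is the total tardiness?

24

FIFO (arrival order): J1 J2 J3 J4.
J1: 0→6, due 8, tardiness 0
J2: 6→14, due 9, tardiness 5
J3: 14→16, due 10, tardiness 6
J4: 16→20, due 7, tardiness 13
Sum = 0+5+6+13 = 24.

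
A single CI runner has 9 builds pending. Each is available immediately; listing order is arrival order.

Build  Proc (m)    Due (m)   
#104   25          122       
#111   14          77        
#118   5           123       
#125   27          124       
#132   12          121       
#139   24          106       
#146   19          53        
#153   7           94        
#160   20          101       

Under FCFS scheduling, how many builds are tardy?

4

FIFO (arrival order): #104 #111 #118 #125 #132 #139 #146 #153 #160.
#104: 0→25, due 122, tardiness 0
#111: 25→39, due 77, tardiness 0
#118: 39→44, due 123, tardiness 0
#125: 44→71, due 124, tardiness 0
#132: 71→83, due 121, tardiness 0
#139: 83→107, due 106, tardiness 1
#146: 107→126, due 53, tardiness 73
#153: 126→133, due 94, tardiness 39
#160: 133→153, due 101, tardiness 52
Late builds: 4.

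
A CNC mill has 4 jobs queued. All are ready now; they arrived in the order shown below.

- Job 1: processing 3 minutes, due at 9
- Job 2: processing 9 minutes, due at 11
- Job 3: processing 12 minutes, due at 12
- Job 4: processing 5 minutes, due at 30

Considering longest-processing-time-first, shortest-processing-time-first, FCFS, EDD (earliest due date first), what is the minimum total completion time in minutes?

57

LPT (decreasing processing time): Job 3 Job 2 Job 4 Job 1.
Job 3: 0→12
Job 2: 12→21
Job 4: 21→26
Job 1: 26→29
Sum = 12+21+26+29 = 88.
SPT (increasing processing time): Job 1 Job 4 Job 2 Job 3.
Job 1: 0→3
Job 4: 3→8
Job 2: 8→17
Job 3: 17→29
Sum = 3+8+17+29 = 57.
FIFO (arrival order): Job 1 Job 2 Job 3 Job 4.
Job 1: 0→3
Job 2: 3→12
Job 3: 12→24
Job 4: 24→29
Sum = 3+12+24+29 = 68.
EDD (increasing due date): Job 1 Job 2 Job 3 Job 4.
Job 1: 0→3
Job 2: 3→12
Job 3: 12→24
Job 4: 24→29
Sum = 3+12+24+29 = 68.
LPT 88, SPT 57, FIFO 68, EDD 68 → minimum 57.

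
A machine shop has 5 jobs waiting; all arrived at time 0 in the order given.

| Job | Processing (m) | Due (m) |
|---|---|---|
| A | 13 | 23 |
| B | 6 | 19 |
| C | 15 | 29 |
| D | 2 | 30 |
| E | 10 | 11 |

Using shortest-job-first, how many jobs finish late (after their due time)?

3

SPT (increasing processing time): D B E A C.
D: 0→2, due 30, tardiness 0
B: 2→8, due 19, tardiness 0
E: 8→18, due 11, tardiness 7
A: 18→31, due 23, tardiness 8
C: 31→46, due 29, tardiness 17
Late jobs: 3.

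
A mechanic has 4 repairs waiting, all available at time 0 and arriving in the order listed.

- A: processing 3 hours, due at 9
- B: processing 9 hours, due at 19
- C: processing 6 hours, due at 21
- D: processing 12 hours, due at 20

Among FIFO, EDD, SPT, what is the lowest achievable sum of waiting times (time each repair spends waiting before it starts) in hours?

30

FIFO (arrival order): A B C D.
A: waits 0, runs 0→3
B: waits 3, runs 3→12
C: waits 12, runs 12→18
D: waits 18, runs 18→30
Sum = 0+3+12+18 = 33.
EDD (increasing due date): A B D C.
A: waits 0, runs 0→3
B: waits 3, runs 3→12
D: waits 12, runs 12→24
C: waits 24, runs 24→30
Sum = 0+3+12+24 = 39.
SPT (increasing processing time): A C B D.
A: waits 0, runs 0→3
C: waits 3, runs 3→9
B: waits 9, runs 9→18
D: waits 18, runs 18→30
Sum = 0+3+9+18 = 30.
FIFO 33, EDD 39, SPT 30 → minimum 30.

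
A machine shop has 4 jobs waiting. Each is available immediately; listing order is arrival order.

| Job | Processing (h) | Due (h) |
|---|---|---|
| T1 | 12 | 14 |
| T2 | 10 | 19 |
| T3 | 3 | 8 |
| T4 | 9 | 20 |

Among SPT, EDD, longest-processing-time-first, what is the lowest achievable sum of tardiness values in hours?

21

SPT (increasing processing time): T3 T4 T2 T1.
T3: 0→3, due 8, tardiness 0
T4: 3→12, due 20, tardiness 0
T2: 12→22, due 19, tardiness 3
T1: 22→34, due 14, tardiness 20
Sum = 0+0+3+20 = 23.
EDD (increasing due date): T3 T1 T2 T4.
T3: 0→3, due 8, tardiness 0
T1: 3→15, due 14, tardiness 1
T2: 15→25, due 19, tardiness 6
T4: 25→34, due 20, tardiness 14
Sum = 0+1+6+14 = 21.
LPT (decreasing processing time): T1 T2 T4 T3.
T1: 0→12, due 14, tardiness 0
T2: 12→22, due 19, tardiness 3
T4: 22→31, due 20, tardiness 11
T3: 31→34, due 8, tardiness 26
Sum = 0+3+11+26 = 40.
SPT 23, EDD 21, LPT 40 → minimum 21.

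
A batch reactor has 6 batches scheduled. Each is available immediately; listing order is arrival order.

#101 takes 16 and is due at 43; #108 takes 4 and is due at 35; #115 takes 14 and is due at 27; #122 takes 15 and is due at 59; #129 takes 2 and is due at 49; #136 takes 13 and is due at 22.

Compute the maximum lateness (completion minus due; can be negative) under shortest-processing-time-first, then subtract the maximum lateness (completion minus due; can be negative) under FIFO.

-21

SPT (increasing processing time): #129 #108 #136 #115 #122 #101.
#129: 0→2, due 49, lateness -47
#108: 2→6, due 35, lateness -29
#136: 6→19, due 22, lateness -3
#115: 19→33, due 27, lateness 6
#122: 33→48, due 59, lateness -11
#101: 48→64, due 43, lateness 21
Maximum = 21.
FIFO (arrival order): #101 #108 #115 #122 #129 #136.
#101: 0→16, due 43, lateness -27
#108: 16→20, due 35, lateness -15
#115: 20→34, due 27, lateness 7
#122: 34→49, due 59, lateness -10
#129: 49→51, due 49, lateness 2
#136: 51→64, due 22, lateness 42
Maximum = 42.
Difference = 21 − 42 = -21.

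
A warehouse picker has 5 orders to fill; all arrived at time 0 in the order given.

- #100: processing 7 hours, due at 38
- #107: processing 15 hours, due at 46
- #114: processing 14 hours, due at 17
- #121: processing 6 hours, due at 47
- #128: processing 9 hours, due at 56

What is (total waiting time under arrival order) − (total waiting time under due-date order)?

-6

FIFO (arrival order): #100 #107 #114 #121 #128.
#100: waits 0, runs 0→7
#107: waits 7, runs 7→22
#114: waits 22, runs 22→36
#121: waits 36, runs 36→42
#128: waits 42, runs 42→51
Sum = 0+7+22+36+42 = 107.
EDD (increasing due date): #114 #100 #107 #121 #128.
#114: waits 0, runs 0→14
#100: waits 14, runs 14→21
#107: waits 21, runs 21→36
#121: waits 36, runs 36→42
#128: waits 42, runs 42→51
Sum = 0+14+21+36+42 = 113.
Difference = 107 − 113 = -6.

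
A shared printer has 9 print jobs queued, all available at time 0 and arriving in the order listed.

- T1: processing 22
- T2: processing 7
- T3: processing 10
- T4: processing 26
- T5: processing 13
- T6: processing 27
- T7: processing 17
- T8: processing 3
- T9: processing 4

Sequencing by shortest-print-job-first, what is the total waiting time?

317

SPT (increasing processing time): T8 T9 T2 T3 T5 T7 T1 T4 T6.
T8: waits 0, runs 0→3
T9: waits 3, runs 3→7
T2: waits 7, runs 7→14
T3: waits 14, runs 14→24
T5: waits 24, runs 24→37
T7: waits 37, runs 37→54
T1: waits 54, runs 54→76
T4: waits 76, runs 76→102
T6: waits 102, runs 102→129
Sum = 0+3+7+14+24+37+54+76+102 = 317.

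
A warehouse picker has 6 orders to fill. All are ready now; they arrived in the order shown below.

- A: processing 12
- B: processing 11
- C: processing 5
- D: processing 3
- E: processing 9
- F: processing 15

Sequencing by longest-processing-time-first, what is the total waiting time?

LPT (decreasing processing time): F A B E C D.
F: waits 0, runs 0→15
A: waits 15, runs 15→27
B: waits 27, runs 27→38
E: waits 38, runs 38→47
C: waits 47, runs 47→52
D: waits 52, runs 52→55
Sum = 0+15+27+38+47+52 = 179.

179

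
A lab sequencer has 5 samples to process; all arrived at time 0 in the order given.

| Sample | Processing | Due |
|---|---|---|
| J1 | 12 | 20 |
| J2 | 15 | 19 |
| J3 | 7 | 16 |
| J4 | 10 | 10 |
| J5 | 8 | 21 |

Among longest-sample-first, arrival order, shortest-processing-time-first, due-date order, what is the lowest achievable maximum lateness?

31

LPT (decreasing processing time): J2 J1 J4 J5 J3.
J2: 0→15, due 19, lateness -4
J1: 15→27, due 20, lateness 7
J4: 27→37, due 10, lateness 27
J5: 37→45, due 21, lateness 24
J3: 45→52, due 16, lateness 36
Maximum = 36.
FIFO (arrival order): J1 J2 J3 J4 J5.
J1: 0→12, due 20, lateness -8
J2: 12→27, due 19, lateness 8
J3: 27→34, due 16, lateness 18
J4: 34→44, due 10, lateness 34
J5: 44→52, due 21, lateness 31
Maximum = 34.
SPT (increasing processing time): J3 J5 J4 J1 J2.
J3: 0→7, due 16, lateness -9
J5: 7→15, due 21, lateness -6
J4: 15→25, due 10, lateness 15
J1: 25→37, due 20, lateness 17
J2: 37→52, due 19, lateness 33
Maximum = 33.
EDD (increasing due date): J4 J3 J2 J1 J5.
J4: 0→10, due 10, lateness 0
J3: 10→17, due 16, lateness 1
J2: 17→32, due 19, lateness 13
J1: 32→44, due 20, lateness 24
J5: 44→52, due 21, lateness 31
Maximum = 31.
LPT 36, FIFO 34, SPT 33, EDD 31 → minimum 31.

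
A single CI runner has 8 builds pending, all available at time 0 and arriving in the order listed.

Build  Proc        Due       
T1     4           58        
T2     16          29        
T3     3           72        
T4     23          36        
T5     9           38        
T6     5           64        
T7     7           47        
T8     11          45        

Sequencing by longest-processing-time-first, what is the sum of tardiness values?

85

LPT (decreasing processing time): T4 T2 T8 T5 T7 T6 T1 T3.
T4: 0→23, due 36, tardiness 0
T2: 23→39, due 29, tardiness 10
T8: 39→50, due 45, tardiness 5
T5: 50→59, due 38, tardiness 21
T7: 59→66, due 47, tardiness 19
T6: 66→71, due 64, tardiness 7
T1: 71→75, due 58, tardiness 17
T3: 75→78, due 72, tardiness 6
Sum = 0+10+5+21+19+7+17+6 = 85.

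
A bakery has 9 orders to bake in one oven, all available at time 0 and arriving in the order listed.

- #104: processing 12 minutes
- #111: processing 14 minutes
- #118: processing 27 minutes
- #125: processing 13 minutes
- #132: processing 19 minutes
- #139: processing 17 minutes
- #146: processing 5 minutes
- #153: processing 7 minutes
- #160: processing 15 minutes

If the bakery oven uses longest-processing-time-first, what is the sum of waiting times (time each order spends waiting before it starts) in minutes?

LPT (decreasing processing time): #118 #132 #139 #160 #111 #125 #104 #153 #146.
#118: waits 0, runs 0→27
#132: waits 27, runs 27→46
#139: waits 46, runs 46→63
#160: waits 63, runs 63→78
#111: waits 78, runs 78→92
#125: waits 92, runs 92→105
#104: waits 105, runs 105→117
#153: waits 117, runs 117→124
#146: waits 124, runs 124→129
Sum = 0+27+46+63+78+92+105+117+124 = 652.

652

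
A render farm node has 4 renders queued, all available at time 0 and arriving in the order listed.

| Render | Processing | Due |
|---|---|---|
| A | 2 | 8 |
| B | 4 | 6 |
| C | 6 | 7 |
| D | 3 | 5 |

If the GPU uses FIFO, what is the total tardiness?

FIFO (arrival order): A B C D.
A: 0→2, due 8, tardiness 0
B: 2→6, due 6, tardiness 0
C: 6→12, due 7, tardiness 5
D: 12→15, due 5, tardiness 10
Sum = 0+0+5+10 = 15.

15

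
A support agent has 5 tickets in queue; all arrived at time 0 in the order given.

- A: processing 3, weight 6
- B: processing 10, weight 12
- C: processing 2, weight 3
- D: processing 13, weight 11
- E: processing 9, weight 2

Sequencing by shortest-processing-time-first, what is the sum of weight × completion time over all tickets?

759

SPT (increasing processing time): C A E B D.
C: finishes 2, weight 3, w·C = 6
A: finishes 5, weight 6, w·C = 30
E: finishes 14, weight 2, w·C = 28
B: finishes 24, weight 12, w·C = 288
D: finishes 37, weight 11, w·C = 407
Sum = 6+30+28+288+407 = 759.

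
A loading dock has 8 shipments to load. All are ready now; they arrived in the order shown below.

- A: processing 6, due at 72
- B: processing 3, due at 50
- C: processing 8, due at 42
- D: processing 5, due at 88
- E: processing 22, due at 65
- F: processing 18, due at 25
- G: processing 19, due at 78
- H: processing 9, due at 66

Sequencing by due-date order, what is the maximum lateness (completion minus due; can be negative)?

EDD (increasing due date): F C B E H A G D.
F: 0→18, due 25, lateness -7
C: 18→26, due 42, lateness -16
B: 26→29, due 50, lateness -21
E: 29→51, due 65, lateness -14
H: 51→60, due 66, lateness -6
A: 60→66, due 72, lateness -6
G: 66→85, due 78, lateness 7
D: 85→90, due 88, lateness 2
Maximum = 7.

7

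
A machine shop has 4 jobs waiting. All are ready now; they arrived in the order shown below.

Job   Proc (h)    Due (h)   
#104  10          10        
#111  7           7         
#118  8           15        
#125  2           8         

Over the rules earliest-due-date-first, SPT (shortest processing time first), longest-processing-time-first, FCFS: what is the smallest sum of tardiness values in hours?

21

EDD (increasing due date): #111 #125 #104 #118.
#111: 0→7, due 7, tardiness 0
#125: 7→9, due 8, tardiness 1
#104: 9→19, due 10, tardiness 9
#118: 19→27, due 15, tardiness 12
Sum = 0+1+9+12 = 22.
SPT (increasing processing time): #125 #111 #118 #104.
#125: 0→2, due 8, tardiness 0
#111: 2→9, due 7, tardiness 2
#118: 9→17, due 15, tardiness 2
#104: 17→27, due 10, tardiness 17
Sum = 0+2+2+17 = 21.
LPT (decreasing processing time): #104 #118 #111 #125.
#104: 0→10, due 10, tardiness 0
#118: 10→18, due 15, tardiness 3
#111: 18→25, due 7, tardiness 18
#125: 25→27, due 8, tardiness 19
Sum = 0+3+18+19 = 40.
FIFO (arrival order): #104 #111 #118 #125.
#104: 0→10, due 10, tardiness 0
#111: 10→17, due 7, tardiness 10
#118: 17→25, due 15, tardiness 10
#125: 25→27, due 8, tardiness 19
Sum = 0+10+10+19 = 39.
EDD 22, SPT 21, LPT 40, FIFO 39 → minimum 21.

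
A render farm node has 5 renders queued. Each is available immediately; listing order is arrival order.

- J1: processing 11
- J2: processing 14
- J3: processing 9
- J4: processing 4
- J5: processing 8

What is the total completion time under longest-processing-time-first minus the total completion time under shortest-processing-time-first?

LPT (decreasing processing time): J2 J1 J3 J5 J4.
J2: 0→14
J1: 14→25
J3: 25→34
J5: 34→42
J4: 42→46
Sum = 14+25+34+42+46 = 161.
SPT (increasing processing time): J4 J5 J3 J1 J2.
J4: 0→4
J5: 4→12
J3: 12→21
J1: 21→32
J2: 32→46
Sum = 4+12+21+32+46 = 115.
Difference = 161 − 115 = 46.

46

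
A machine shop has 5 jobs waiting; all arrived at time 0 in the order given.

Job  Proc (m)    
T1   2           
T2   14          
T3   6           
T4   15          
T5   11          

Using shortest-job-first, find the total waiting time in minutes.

62

SPT (increasing processing time): T1 T3 T5 T2 T4.
T1: waits 0, runs 0→2
T3: waits 2, runs 2→8
T5: waits 8, runs 8→19
T2: waits 19, runs 19→33
T4: waits 33, runs 33→48
Sum = 0+2+8+19+33 = 62.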